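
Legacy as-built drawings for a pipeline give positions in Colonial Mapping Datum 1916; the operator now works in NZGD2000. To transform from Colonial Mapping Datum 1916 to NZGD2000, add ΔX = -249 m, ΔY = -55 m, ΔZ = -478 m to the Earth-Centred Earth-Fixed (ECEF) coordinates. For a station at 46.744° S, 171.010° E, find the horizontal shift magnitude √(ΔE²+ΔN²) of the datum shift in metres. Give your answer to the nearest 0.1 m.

At φ = -46.744°, λ = 171.010°: sin φ = -0.728299, cos φ = 0.685259, sin λ = 0.156262, cos λ = -0.987716.
ΔE = −sin λ·ΔX + cos λ·ΔY = −(0.156262)·(-249) + (-0.987716)·(-55) = 93.23 m.
ΔN = −sin φ cos λ·ΔX − sin φ sin λ·ΔY + cos φ·ΔZ = −(-0.728299)(-0.987716)(-249) − (-0.728299)(0.156262)(-55) + (0.685259)(-478) = -154.69 m.
Horizontal magnitude = √(ΔE² + ΔN²) = √(93.23² + (-154.69)²) = 180.62 m.

180.6 m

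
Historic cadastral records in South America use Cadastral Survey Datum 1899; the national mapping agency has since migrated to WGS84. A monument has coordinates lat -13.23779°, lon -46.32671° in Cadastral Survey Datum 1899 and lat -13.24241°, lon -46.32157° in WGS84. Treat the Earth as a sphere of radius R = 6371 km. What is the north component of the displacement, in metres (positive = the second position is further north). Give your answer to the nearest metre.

Δφ = -13.24241° − -13.23779° = -0.00462°; Δλ = -46.32157° − -46.32671° = +0.00514°.
1° along a meridian = πR/180 = 111195 m.
ΔN = Δφ × 111195 = -513.7 m; ΔE = Δλ × 111195 × cos(-13.23779°) = +0.00514 × 111195 × 0.973428 = 556.4 m.

ΔN = -514 m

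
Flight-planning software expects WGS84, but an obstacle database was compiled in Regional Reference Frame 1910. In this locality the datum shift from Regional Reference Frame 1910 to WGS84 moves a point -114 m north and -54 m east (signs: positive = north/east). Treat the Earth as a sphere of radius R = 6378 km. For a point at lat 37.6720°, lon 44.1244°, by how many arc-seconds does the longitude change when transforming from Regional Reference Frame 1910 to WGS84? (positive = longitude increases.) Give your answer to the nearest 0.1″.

Δλ = -2.2″

At latitude 37.6720°, cos φ = 0.791522.
One radian of longitude at latitude φ spans R cos φ, so Δλ = ΔE / (R cos φ) = -54.0 / (6378000 × 0.791522) = -1.0697e-05 rad = -2.206″.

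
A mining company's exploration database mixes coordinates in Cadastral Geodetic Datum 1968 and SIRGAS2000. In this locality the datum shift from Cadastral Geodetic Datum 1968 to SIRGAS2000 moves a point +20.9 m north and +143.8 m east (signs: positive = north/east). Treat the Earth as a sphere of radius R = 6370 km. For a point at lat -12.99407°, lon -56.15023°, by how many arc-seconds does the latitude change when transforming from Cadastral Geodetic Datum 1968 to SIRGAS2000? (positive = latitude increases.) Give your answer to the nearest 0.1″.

On a sphere of radius R, 1 rad of latitude = R, so Δφ = ΔN / R = 20.9 / 6370000 = 3.2810e-06 rad = 0.677″.

Δφ = 0.7″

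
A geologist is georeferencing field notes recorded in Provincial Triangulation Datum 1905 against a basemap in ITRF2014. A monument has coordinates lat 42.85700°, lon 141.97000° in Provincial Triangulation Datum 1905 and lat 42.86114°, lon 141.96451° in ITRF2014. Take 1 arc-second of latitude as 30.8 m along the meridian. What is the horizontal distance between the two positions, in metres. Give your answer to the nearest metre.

Δφ = 42.86114° − 42.85700° = +0.00414°; Δλ = 141.96451° − 141.97000° = -0.00549°.
1° of latitude = 3600 × 30.80 = 110880 m.
ΔN = Δφ × 110880 = 459.0 m; ΔE = Δλ × 110880 × cos(42.85700°) = -0.00549 × 110880 × 0.733054 = -446.2 m.
Distance = √(ΔE² + ΔN²) = √((-446.2)² + 459.0²) = 640.2 m.

640 m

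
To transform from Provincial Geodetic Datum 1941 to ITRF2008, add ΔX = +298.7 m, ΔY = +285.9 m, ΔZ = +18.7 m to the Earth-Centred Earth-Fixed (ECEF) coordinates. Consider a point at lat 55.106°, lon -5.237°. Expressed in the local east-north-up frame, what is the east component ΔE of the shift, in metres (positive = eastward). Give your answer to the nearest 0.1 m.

ΔE = 312.0 m

At φ = 55.106°, λ = -5.237°: sin φ = 0.820212, cos φ = 0.572060, sin λ = -0.091276, cos λ = 0.995826.
ΔE = −sin λ·ΔX + cos λ·ΔY = −(-0.091276)·(298.7) + (0.995826)·(285.9) = 311.97 m.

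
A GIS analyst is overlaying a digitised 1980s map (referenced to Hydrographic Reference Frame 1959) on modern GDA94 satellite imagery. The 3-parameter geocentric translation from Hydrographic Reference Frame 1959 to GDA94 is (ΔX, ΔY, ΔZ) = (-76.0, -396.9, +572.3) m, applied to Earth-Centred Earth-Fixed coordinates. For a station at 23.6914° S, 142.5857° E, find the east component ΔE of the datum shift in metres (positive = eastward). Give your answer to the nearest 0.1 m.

The local east axis at (φ, λ) is (−sin λ, cos λ, 0), so ΔE = −sin(142.5857°)·(-76.0) + cos(142.5857°)·(-396.9) = 361.42 m.

ΔE = 361.4 m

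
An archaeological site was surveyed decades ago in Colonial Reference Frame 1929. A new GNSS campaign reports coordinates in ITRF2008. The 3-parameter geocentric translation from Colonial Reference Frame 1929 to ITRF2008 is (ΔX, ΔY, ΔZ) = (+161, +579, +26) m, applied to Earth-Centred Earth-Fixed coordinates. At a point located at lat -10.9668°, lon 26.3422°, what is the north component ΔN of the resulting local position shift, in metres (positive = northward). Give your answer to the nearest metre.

ΔN = 102 m

At φ = -10.9668°, λ = 26.3422°: sin φ = -0.190240, cos φ = 0.981738, sin λ = 0.443731, cos λ = 0.896160.
ΔN = −sin φ cos λ·ΔX − sin φ sin λ·ΔY + cos φ·ΔZ = −(-0.190240)(0.896160)(161) − (-0.190240)(0.443731)(579) + (0.981738)(26) = 101.85 m.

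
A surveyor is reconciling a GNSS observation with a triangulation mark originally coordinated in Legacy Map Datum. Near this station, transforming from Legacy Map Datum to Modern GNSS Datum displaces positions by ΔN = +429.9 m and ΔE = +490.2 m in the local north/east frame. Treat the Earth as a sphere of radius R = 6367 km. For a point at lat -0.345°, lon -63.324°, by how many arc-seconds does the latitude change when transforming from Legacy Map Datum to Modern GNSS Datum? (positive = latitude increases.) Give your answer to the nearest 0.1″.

On a sphere of radius R, 1 rad of latitude = R, so Δφ = ΔN / R = 429.9 / 6367000 = 6.7520e-05 rad = 13.927″.

Δφ = 13.9″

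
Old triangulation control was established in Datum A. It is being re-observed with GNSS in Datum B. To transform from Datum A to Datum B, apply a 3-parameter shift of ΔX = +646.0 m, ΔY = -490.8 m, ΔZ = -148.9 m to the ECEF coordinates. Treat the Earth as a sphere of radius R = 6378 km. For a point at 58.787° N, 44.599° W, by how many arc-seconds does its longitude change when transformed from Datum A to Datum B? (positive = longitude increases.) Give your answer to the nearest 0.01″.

Δλ = 6.50″

sin φ = 0.855247, cos φ = 0.518221, sin λ = -0.702141, cos λ = 0.712038.
East component: ΔE = −sin λ·ΔX + cos λ·ΔY = −(-0.702141)(646.0) + (0.712038)(-490.8) = 104.11 m.
1° of latitude spans πR/180 = 111317 m; at latitude φ, 1° of longitude spans that × cos φ = 57686.9 m, so Δλ = 104.11 / 57686.9 × 3600 = 6.497″.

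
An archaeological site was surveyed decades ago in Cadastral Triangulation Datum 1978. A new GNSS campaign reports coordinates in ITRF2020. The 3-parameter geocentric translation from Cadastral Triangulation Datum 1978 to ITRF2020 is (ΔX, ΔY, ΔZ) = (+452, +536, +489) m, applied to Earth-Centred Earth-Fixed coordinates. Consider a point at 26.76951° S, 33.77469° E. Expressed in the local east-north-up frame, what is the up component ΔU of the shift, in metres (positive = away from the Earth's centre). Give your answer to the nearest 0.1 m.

The local up (radial) axis is (cos φ cos λ, cos φ sin λ, sin φ), giving ΔU = 335.449 + 266.042 − 220.247 = 381.24 m.

ΔU = 381.2 m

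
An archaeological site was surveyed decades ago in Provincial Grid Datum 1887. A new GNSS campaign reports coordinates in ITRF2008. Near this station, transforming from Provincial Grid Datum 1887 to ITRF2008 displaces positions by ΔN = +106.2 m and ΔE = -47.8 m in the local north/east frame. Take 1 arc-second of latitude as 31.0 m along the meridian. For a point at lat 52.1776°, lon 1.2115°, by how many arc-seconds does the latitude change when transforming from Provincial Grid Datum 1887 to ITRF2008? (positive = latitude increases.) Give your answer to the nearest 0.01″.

1″ of latitude = 31.00 m, so Δφ = 106.2 / 31.00 = 3.426″.

Δφ = 3.43″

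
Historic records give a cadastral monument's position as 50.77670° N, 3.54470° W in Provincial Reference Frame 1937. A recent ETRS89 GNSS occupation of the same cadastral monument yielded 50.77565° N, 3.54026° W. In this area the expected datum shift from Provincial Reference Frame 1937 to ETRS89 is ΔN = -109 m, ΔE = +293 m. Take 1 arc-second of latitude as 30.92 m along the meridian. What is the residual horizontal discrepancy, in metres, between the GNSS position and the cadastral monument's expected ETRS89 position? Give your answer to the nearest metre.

21 m

Observed coordinate differences: Δφ = -0.00105°, Δλ = +0.00444°.
Converting to metres (1° lat = 111312 m, cos φ = 0.632344): observed ΔN = -116.9 m, observed ΔE = 312.5 m.
Subtracting the expected shift leaves a residual of -116.9 − (-109) = -7.9 m north and 312.5 − (293) = 19.5 m east.
Residual distance = √((-7.9)² + 19.5²) = 21.1 m.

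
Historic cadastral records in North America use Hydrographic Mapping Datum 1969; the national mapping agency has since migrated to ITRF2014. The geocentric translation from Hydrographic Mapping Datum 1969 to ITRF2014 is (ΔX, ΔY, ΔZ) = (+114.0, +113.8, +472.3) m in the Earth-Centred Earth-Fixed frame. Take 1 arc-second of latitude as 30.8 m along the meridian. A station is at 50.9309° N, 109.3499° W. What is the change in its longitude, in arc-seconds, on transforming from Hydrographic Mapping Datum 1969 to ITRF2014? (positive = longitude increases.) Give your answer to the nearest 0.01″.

sin φ = 0.776386, cos φ = 0.630257, sin λ = -0.943513, cos λ = -0.331336.
East component: ΔE = −sin λ·ΔX + cos λ·ΔY = −(-0.943513)(114.0) + (-0.331336)(113.8) = 69.85 m.
1° of latitude spans 3600 × 30.80 = 110880 m; at latitude φ, 1° of longitude spans that × cos φ = 69882.9 m, so Δλ = 69.85 / 69882.9 × 3600 = 3.599″.

Δλ = 3.60″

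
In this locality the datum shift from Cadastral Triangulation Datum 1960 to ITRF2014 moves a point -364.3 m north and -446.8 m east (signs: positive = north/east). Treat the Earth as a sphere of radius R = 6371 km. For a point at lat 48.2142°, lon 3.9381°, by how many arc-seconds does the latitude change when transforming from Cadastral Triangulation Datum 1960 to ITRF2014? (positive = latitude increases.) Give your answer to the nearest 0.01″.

On a sphere of radius R, 1 rad of latitude = R, so Δφ = ΔN / R = -364.3 / 6371000 = -5.7181e-05 rad = -11.794″.

Δφ = -11.79″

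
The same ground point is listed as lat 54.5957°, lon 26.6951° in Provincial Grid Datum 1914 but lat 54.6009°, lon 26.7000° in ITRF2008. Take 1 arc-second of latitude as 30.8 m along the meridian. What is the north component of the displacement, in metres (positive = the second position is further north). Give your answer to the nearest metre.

Δφ = 54.6009° − 54.5957° = +0.0052°; Δλ = 26.7000° − 26.6951° = +0.0049°.
1° of latitude = 3600 × 30.80 = 110880 m.
ΔN = Δφ × 110880 = 576.6 m; ΔE = Δλ × 110880 × cos(54.5957°) = +0.0049 × 110880 × 0.579342 = 314.8 m.

ΔN = 577 m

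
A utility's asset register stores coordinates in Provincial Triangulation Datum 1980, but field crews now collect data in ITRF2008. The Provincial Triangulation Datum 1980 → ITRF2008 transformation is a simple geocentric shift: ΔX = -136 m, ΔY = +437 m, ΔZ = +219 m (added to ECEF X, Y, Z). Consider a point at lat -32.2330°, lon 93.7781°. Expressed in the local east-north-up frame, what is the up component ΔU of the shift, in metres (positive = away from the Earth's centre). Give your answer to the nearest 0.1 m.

ΔU = 259.6 m

At φ = -32.2330°, λ = 93.7781°: sin φ = -0.533364, cos φ = 0.845886, sin λ = 0.997827, cos λ = -0.065893.
ΔU = cos φ cos λ·ΔX + cos φ sin λ·ΔY + sin φ·ΔZ = (0.845886)(-0.065893)(-136) + (0.845886)(0.997827)(437) + (-0.533364)(219) = 259.62 m.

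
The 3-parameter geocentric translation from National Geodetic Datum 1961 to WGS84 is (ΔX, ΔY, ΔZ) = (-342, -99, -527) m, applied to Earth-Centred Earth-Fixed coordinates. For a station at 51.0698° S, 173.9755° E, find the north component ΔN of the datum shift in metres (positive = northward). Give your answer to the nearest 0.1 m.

ΔN = -74.7 m

At φ = -51.0698°, λ = 173.9755°: sin φ = -0.777912, cos φ = 0.628373, sin λ = 0.104954, cos λ = -0.994477.
ΔN = −sin φ cos λ·ΔX − sin φ sin λ·ΔY + cos φ·ΔZ = −(-0.777912)(-0.994477)(-342) − (-0.777912)(0.104954)(-99) + (0.628373)(-527) = -74.66 m.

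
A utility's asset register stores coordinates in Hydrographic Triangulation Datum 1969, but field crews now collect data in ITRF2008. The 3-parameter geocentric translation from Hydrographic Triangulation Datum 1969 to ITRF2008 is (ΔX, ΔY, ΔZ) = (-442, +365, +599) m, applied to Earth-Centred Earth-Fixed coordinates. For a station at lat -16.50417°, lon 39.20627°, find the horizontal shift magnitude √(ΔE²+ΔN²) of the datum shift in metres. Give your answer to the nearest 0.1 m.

The local east axis at (φ, λ) is (−sin λ, cos λ, 0), so ΔE = −sin(39.20627°)·(-442) + cos(39.20627°)·365 = 562.22 m.
The local north axis is (−sin φ cos λ, −sin φ sin λ, cos φ), giving ΔN = -97.298 + 65.545 + 574.321 = 542.57 m.
Horizontal magnitude = √(ΔE² + ΔN²) = √(562.22² + 542.57²) = 781.33 m.

781.3 m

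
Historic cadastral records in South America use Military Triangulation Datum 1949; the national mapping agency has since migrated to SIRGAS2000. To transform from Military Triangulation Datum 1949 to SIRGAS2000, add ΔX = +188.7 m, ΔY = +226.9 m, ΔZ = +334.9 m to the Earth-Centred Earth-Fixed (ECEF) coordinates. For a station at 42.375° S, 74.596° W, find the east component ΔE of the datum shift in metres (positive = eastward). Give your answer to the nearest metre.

At φ = -42.375°, λ = -74.596°: sin φ = -0.673980, cos φ = 0.738749, sin λ = -0.964077, cos λ = 0.265623.
ΔE = −sin λ·ΔX + cos λ·ΔY = −(-0.964077)·(188.7) + (0.265623)·(226.9) = 242.19 m.

ΔE = 242 m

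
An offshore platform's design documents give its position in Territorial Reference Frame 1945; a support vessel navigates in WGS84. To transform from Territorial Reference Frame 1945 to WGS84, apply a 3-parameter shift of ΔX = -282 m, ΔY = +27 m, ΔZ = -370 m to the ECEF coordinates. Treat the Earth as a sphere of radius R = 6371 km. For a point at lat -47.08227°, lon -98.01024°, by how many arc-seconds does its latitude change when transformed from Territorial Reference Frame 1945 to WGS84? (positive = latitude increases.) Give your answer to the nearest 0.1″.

Δφ = -7.9″

sin φ = -0.732332, cos φ = 0.680948, sin λ = -0.990243, cos λ = -0.139350.
North component: ΔN = −sin φ cos λ·ΔX − sin φ sin λ·ΔY + cos φ·ΔZ = −(-0.732332)(-0.139350)(-282) − (-0.732332)(-0.990243)(27) + (0.680948)(-370) = -242.75 m.
1° of latitude spans πR/180 = 111195 m, so Δφ = -242.75 / 111195 × 3600 = -7.859″.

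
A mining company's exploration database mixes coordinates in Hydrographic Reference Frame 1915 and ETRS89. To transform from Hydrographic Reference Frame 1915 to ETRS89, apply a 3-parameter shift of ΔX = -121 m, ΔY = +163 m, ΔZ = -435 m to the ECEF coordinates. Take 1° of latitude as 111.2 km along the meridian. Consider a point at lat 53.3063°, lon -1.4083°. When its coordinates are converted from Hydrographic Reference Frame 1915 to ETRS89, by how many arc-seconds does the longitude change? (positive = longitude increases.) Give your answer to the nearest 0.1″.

Δλ = 8.7″

sin φ = 0.801841, cos φ = 0.597537, sin λ = -0.024577, cos λ = 0.999698.
East component: ΔE = −sin λ·ΔX + cos λ·ΔY = −(-0.024577)(-121) + (0.999698)(163) = 159.98 m.
1° of latitude spans 111200 m; at latitude φ, 1° of longitude spans that × cos φ = 66446.1 m, so Δλ = 159.98 / 66446.1 × 3600 = 8.667″.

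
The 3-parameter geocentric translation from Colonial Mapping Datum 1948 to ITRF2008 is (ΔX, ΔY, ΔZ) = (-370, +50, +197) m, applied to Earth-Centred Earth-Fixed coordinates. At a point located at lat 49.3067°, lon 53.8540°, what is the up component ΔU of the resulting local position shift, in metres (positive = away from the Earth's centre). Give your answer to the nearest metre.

The local up (radial) axis is (cos φ cos λ, cos φ sin λ, sin φ), giving ΔU = -142.296 + 26.325 + 149.367 = 33.40 m.

ΔU = 33 m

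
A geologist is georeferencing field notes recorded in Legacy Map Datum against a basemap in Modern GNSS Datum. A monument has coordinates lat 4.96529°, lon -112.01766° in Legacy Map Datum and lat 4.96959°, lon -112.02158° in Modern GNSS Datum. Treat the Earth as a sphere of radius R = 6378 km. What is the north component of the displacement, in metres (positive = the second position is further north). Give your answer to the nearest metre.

ΔN = 479 m

Δφ = 4.96959° − 4.96529° = +0.00430°; Δλ = -112.02158° − -112.01766° = -0.00392°.
1° along a meridian = πR/180 = 111317 m.
ΔN = Δφ × 111317 = 478.7 m; ΔE = Δλ × 111317 × cos(4.96529°) = -0.00392 × 111317 × 0.996247 = -434.7 m.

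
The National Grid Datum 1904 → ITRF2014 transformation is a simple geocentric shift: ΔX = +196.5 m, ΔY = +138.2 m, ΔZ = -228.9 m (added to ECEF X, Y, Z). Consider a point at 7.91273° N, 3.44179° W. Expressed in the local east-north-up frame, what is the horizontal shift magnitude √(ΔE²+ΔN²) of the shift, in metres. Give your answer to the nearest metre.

The local east axis at (φ, λ) is (−sin λ, cos λ, 0), so ΔE = −sin(-3.44179°)·196.5 + cos(-3.44179°)·138.2 = 149.75 m.
The local north axis is (−sin φ cos λ, −sin φ sin λ, cos φ), giving ΔN = -27.002 + 1.142 − 226.721 = -252.58 m.
Horizontal magnitude = √(ΔE² + ΔN²) = √(149.75² + (-252.58)²) = 293.63 m.

294 m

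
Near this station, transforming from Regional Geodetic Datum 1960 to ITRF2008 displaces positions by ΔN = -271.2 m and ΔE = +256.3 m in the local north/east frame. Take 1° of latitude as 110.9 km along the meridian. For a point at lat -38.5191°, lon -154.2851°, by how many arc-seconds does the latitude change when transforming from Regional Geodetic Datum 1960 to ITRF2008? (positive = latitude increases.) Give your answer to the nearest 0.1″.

1° of latitude = 110.9 km, so Δφ = -271.2 / 110900 = -0.0024454° = -8.804″.

Δφ = -8.8″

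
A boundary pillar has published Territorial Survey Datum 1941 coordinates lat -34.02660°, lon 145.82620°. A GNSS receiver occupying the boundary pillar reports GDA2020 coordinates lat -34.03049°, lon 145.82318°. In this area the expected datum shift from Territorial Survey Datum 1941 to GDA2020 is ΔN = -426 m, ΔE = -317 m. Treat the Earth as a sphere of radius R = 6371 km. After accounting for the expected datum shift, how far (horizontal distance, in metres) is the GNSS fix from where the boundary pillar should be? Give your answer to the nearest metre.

Observed coordinate differences: Δφ = -0.00389°, Δλ = -0.00302°.
Converting to metres (1° lat = 111195 m, cos φ = 0.828778): observed ΔN = -432.5 m, observed ΔE = -278.3 m.
Subtracting the expected shift leaves a residual of -432.5 − (-426) = -6.5 m north and -278.3 − (-317) = 38.7 m east.
Residual distance = √((-6.5)² + 38.7²) = 39.2 m.

39 m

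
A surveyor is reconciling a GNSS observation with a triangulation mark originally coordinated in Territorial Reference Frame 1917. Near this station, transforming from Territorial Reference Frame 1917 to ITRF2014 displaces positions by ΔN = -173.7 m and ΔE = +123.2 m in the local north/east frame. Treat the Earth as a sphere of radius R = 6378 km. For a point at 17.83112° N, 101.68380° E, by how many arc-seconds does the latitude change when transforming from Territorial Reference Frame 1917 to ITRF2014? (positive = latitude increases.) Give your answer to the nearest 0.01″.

Δφ = -5.62″

On a sphere of radius R, 1 rad of latitude = R, so Δφ = ΔN / R = -173.7 / 6378000 = -2.7234e-05 rad = -5.617″.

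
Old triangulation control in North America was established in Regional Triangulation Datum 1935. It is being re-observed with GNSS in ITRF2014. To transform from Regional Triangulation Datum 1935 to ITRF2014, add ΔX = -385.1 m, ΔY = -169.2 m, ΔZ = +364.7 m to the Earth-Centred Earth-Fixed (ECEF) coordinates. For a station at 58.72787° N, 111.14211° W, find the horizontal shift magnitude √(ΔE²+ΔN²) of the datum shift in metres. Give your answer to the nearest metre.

The local east axis at (φ, λ) is (−sin λ, cos λ, 0), so ΔE = −sin(-111.14211°)·(-385.1) + cos(-111.14211°)·(-169.2) = -298.15 m.
The local north axis is (−sin φ cos λ, −sin φ sin λ, cos φ), giving ΔN = -118.718 − 134.883 + 189.317 = -64.28 m.
Horizontal magnitude = √(ΔE² + ΔN²) = √((-298.15)² + (-64.28)²) = 305.00 m.

305 m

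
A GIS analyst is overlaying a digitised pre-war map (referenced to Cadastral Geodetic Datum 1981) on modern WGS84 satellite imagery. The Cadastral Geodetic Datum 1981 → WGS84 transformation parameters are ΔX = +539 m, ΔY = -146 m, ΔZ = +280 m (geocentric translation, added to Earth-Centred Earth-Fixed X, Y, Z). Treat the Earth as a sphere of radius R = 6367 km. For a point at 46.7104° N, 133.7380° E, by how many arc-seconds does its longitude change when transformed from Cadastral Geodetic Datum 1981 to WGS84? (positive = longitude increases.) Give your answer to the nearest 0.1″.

Δλ = -13.6″

sin φ = 0.727897, cos φ = 0.685686, sin λ = 0.722509, cos λ = -0.691362.
East component: ΔE = −sin λ·ΔX + cos λ·ΔY = −(0.722509)(539) + (-0.691362)(-146) = -288.49 m.
1° of latitude spans πR/180 = 111125 m; at latitude φ, 1° of longitude spans that × cos φ = 76197.0 m, so Δλ = -288.49 / 76197.0 × 3600 = -13.630″.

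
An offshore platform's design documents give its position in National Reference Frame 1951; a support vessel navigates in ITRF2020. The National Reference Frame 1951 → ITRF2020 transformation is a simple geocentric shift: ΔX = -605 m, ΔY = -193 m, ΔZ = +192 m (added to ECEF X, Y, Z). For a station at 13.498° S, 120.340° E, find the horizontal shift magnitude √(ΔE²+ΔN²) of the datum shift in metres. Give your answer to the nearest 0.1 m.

657.2 m

At φ = -13.498°, λ = 120.340°: sin φ = -0.233411, cos φ = 0.972378, sin λ = 0.863043, cos λ = -0.505130.
ΔE = −sin λ·ΔX + cos λ·ΔY = −(0.863043)·(-605) + (-0.505130)·(-193) = 619.63 m.
ΔN = −sin φ cos λ·ΔX − sin φ sin λ·ΔY + cos φ·ΔZ = −(-0.233411)(-0.505130)(-605) − (-0.233411)(0.863043)(-193) + (0.972378)(192) = 219.15 m.
Horizontal magnitude = √(ΔE² + ΔN²) = √(619.63² + 219.15²) = 657.24 m.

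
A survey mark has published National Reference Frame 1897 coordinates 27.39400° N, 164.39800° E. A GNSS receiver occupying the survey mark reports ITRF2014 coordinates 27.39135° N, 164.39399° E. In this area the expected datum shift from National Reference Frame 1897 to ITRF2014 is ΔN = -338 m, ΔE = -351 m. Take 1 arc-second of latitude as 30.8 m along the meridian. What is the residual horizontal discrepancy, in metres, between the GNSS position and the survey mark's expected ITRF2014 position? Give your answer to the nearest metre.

62 m

Observed coordinate differences: Δφ = -0.00265°, Δλ = -0.00401°.
Converting to metres (1° lat = 110880 m, cos φ = 0.887864): observed ΔN = -293.8 m, observed ΔE = -394.8 m.
Subtracting the expected shift leaves a residual of -293.8 − (-338) = 44.2 m north and -394.8 − (-351) = -43.8 m east.
Residual distance = √(44.2² + (-43.8)²) = 62.2 m.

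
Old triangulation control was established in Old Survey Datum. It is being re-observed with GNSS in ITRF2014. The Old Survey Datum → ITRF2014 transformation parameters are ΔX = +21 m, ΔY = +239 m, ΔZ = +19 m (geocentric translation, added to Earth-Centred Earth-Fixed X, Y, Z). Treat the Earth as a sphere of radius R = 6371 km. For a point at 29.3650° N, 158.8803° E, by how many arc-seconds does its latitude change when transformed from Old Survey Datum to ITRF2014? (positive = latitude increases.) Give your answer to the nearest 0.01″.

Δφ = -0.52″

sin φ = 0.490371, cos φ = 0.871514, sin λ = 0.360318, cos λ = -0.932830.
North component: ΔN = −sin φ cos λ·ΔX − sin φ sin λ·ΔY + cos φ·ΔZ = −(0.490371)(-0.932830)(21) − (0.490371)(0.360318)(239) + (0.871514)(19) = -16.06 m.
1° of latitude spans πR/180 = 111195 m, so Δφ = -16.06 / 111195 × 3600 = -0.520″.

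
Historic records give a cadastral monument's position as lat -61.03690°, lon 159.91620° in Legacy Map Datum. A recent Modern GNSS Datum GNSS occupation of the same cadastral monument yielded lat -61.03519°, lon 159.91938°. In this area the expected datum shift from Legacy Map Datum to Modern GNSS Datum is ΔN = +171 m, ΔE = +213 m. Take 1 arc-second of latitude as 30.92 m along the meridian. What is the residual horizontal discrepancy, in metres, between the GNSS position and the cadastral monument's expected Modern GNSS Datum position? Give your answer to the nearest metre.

46 m

Observed coordinate differences: Δφ = +0.00171°, Δλ = +0.00318°.
Converting to metres (1° lat = 111312 m, cos φ = 0.484246): observed ΔN = 190.3 m, observed ΔE = 171.4 m.
Subtracting the expected shift leaves a residual of 190.3 − (171) = 19.3 m north and 171.4 − (213) = -41.6 m east.
Residual distance = √(19.3² + (-41.6)²) = 45.9 m.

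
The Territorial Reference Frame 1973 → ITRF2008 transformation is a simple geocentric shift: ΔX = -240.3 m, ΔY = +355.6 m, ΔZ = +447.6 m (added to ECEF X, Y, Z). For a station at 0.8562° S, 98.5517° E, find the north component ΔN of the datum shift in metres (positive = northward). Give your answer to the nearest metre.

ΔN = 453 m

The local north axis is (−sin φ cos λ, −sin φ sin λ, cos φ), giving ΔN = 0.534 + 5.255 + 447.550 = 453.34 m.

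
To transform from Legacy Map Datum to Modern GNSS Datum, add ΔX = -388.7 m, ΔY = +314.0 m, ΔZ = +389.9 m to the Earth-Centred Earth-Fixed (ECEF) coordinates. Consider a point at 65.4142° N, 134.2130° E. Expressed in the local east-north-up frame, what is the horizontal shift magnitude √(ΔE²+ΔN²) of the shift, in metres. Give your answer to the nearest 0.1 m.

At φ = 65.4142°, λ = 134.2130°: sin φ = 0.909339, cos φ = 0.416055, sin λ = 0.716752, cos λ = -0.697328.
ΔE = −sin λ·ΔX + cos λ·ΔY = −(0.716752)·(-388.7) + (-0.697328)·(314.0) = 59.64 m.
ΔN = −sin φ cos λ·ΔX − sin φ sin λ·ΔY + cos φ·ΔZ = −(0.909339)(-0.697328)(-388.7) − (0.909339)(0.716752)(314.0) + (0.416055)(389.9) = -288.91 m.
Horizontal magnitude = √(ΔE² + ΔN²) = √(59.64² + (-288.91)²) = 295.01 m.

295.0 m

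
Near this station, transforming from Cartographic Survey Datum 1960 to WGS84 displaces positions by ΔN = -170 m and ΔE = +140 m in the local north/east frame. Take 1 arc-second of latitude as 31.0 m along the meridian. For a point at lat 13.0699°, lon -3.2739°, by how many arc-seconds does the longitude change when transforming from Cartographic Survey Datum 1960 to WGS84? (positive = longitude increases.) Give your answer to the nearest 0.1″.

At latitude 13.0699°, cos φ = 0.974095.
1″ of longitude at this latitude = 31.00 × cos φ = 30.1969 m, so Δλ = 140.0 / 30.1969 = 4.636″.

Δλ = 4.6″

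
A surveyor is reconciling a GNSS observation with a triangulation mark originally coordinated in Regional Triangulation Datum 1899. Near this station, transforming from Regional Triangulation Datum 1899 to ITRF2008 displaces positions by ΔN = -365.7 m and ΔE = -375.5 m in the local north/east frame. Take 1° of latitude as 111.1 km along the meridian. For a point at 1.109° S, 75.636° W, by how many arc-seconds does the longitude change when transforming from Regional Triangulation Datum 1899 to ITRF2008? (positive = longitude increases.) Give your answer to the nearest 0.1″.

At latitude -1.109°, cos φ = 0.999813.
1° of longitude at this latitude = 111.1 × cos φ = 111.08 km, so Δλ = -375.5 / 111079.2 = -0.0033805° = -12.170″.

Δλ = -12.2″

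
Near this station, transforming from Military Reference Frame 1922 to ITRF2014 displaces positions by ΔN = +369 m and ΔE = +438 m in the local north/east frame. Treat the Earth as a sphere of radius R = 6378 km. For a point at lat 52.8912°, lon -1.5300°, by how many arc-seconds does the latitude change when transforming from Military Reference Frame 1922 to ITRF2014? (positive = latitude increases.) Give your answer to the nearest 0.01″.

Δφ = 11.93″

On a sphere of radius R, 1 rad of latitude = R, so Δφ = ΔN / R = 369.0 / 6378000 = 5.7855e-05 rad = 11.933″.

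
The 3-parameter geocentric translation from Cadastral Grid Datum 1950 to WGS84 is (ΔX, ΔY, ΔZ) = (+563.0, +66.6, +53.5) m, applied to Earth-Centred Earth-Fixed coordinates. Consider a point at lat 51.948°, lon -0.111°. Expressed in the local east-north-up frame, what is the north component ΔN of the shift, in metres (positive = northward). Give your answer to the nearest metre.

The local north axis is (−sin φ cos λ, −sin φ sin λ, cos φ), giving ΔN = -443.334 + 0.102 + 32.976 = -410.26 m.

ΔN = -410 m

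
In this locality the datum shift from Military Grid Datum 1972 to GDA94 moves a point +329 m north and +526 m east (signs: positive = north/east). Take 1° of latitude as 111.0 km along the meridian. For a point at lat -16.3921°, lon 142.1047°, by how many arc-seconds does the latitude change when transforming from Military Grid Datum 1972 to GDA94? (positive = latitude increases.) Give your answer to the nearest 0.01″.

Δφ = 10.67″

1° of latitude = 111.0 km, so Δφ = 329.0 / 111000 = 0.0029640° = 10.670″.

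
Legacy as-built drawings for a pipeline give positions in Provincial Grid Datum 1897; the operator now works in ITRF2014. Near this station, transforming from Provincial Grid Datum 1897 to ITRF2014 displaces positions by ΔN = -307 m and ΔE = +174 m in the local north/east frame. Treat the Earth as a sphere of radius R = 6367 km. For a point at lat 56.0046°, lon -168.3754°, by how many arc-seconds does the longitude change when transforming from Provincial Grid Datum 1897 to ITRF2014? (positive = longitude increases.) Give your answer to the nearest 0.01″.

Δλ = 10.08″

At latitude 56.0046°, cos φ = 0.559126.
One radian of longitude at latitude φ spans R cos φ, so Δλ = ΔE / (R cos φ) = 174.0 / (6367000 × 0.559126) = 4.8877e-05 rad = 10.082″.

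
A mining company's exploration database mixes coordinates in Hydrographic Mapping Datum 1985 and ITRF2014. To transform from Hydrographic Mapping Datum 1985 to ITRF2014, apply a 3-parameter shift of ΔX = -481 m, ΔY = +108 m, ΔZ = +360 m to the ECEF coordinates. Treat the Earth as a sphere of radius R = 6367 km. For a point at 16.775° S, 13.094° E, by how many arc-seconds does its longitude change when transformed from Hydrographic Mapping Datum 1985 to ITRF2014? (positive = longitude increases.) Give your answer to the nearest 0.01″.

sin φ = -0.288614, cos φ = 0.957446, sin λ = 0.226549, cos λ = 0.974000.
East component: ΔE = −sin λ·ΔX + cos λ·ΔY = −(0.226549)(-481) + (0.974000)(108) = 214.16 m.
1° of latitude spans πR/180 = 111125 m; at latitude φ, 1° of longitude spans that × cos φ = 106396.2 m, so Δλ = 214.16 / 106396.2 × 3600 = 7.246″.

Δλ = 7.25″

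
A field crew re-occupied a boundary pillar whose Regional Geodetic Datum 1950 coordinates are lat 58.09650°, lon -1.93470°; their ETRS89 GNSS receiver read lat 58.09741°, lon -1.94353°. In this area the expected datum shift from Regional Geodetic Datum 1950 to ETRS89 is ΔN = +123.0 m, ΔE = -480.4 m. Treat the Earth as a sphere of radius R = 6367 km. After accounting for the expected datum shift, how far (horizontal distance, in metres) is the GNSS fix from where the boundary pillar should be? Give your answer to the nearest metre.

44 m

Observed coordinate differences: Δφ = +0.00091°, Δλ = -0.00883°.
Converting to metres (1° lat = 111125 m, cos φ = 0.528490): observed ΔN = 101.1 m, observed ΔE = -518.6 m.
Subtracting the expected shift leaves a residual of 101.1 − (123.0) = -21.9 m north and -518.6 − (-480.4) = -38.2 m east.
Residual distance = √((-21.9)² + (-38.2)²) = 44.0 m.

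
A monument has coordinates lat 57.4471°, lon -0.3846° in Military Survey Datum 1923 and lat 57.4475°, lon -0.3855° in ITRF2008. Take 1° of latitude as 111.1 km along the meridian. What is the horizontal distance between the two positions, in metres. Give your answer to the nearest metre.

Δφ = 57.4475° − 57.4471° = +0.0004°; Δλ = -0.3855° − -0.3846° = -0.0009°.
ΔN = Δφ × 111100 = 44.4 m; ΔE = Δλ × 111100 × cos(57.4471°) = -0.0009 × 111100 × 0.538078 = -53.8 m.
Distance = √(ΔE² + ΔN²) = √((-53.8)² + 44.4²) = 69.8 m.

70 m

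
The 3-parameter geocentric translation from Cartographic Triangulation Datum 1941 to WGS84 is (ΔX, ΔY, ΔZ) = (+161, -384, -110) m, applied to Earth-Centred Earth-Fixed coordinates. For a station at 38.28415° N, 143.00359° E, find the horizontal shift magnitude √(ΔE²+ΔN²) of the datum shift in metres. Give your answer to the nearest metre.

250 m

At φ = 38.28415°, λ = 143.00359°: sin φ = 0.619562, cos φ = 0.784948, sin λ = 0.601765, cos λ = -0.798673.
ΔE = −sin λ·ΔX + cos λ·ΔY = −(0.601765)·(161) + (-0.798673)·(-384) = 209.81 m.
ΔN = −sin φ cos λ·ΔX − sin φ sin λ·ΔY + cos φ·ΔZ = −(0.619562)(-0.798673)(161) − (0.619562)(0.601765)(-384) + (0.784948)(-110) = 136.49 m.
Horizontal magnitude = √(ΔE² + ΔN²) = √(209.81² + 136.49²) = 250.30 m.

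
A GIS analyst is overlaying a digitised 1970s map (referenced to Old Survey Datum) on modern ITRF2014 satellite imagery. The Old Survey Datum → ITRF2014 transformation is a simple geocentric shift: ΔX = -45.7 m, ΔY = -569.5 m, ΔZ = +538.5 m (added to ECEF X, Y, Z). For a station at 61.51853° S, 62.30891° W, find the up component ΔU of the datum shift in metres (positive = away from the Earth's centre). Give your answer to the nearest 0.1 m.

ΔU = -243.0 m

At φ = -61.51853°, λ = -62.30891°: sin φ = -0.878971, cos φ = 0.476875, sin λ = -0.885466, cos λ = 0.464704.
ΔU = cos φ cos λ·ΔX + cos φ sin λ·ΔY + sin φ·ΔZ = (0.476875)(0.464704)(-45.7) + (0.476875)(-0.885466)(-569.5) + (-0.878971)(538.5) = -242.98 m.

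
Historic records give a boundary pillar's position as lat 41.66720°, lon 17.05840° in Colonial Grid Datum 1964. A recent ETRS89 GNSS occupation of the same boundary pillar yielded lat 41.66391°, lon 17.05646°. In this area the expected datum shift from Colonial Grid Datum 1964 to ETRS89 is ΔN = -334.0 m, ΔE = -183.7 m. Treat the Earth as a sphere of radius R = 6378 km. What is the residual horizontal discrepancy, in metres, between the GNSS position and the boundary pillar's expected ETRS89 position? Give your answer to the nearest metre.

39 m

Observed coordinate differences: Δφ = -0.00329°, Δλ = -0.00194°.
Converting to metres (1° lat = 111317 m, cos φ = 0.747019): observed ΔN = -366.2 m, observed ΔE = -161.3 m.
Subtracting the expected shift leaves a residual of -366.2 − (-334.0) = -32.2 m north and -161.3 − (-183.7) = 22.4 m east.
Residual distance = √((-32.2)² + 22.4²) = 39.2 m.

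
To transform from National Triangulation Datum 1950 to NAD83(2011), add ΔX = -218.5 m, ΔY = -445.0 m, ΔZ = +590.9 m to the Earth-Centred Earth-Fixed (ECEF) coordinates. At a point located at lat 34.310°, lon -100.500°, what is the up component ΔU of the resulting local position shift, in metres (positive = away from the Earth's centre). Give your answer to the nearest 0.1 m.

At φ = 34.310°, λ = -100.500°: sin φ = 0.563670, cos φ = 0.826000, sin λ = -0.983255, cos λ = -0.182236.
ΔU = cos φ cos λ·ΔX + cos φ sin λ·ΔY + sin φ·ΔZ = (0.826000)(-0.182236)(-218.5) + (0.826000)(-0.983255)(-445.0) + (0.563670)(590.9) = 727.38 m.

ΔU = 727.4 m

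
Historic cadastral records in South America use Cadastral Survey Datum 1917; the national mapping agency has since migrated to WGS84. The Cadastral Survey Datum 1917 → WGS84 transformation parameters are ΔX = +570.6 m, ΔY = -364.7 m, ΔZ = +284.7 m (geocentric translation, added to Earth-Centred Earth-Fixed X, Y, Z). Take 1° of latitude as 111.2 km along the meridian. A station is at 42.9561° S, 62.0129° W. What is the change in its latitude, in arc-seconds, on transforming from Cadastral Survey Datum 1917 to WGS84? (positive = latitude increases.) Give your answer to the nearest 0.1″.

Δφ = 19.8″

sin φ = -0.681438, cos φ = 0.731876, sin λ = -0.883053, cos λ = 0.469273.
North component: ΔN = −sin φ cos λ·ΔX − sin φ sin λ·ΔY + cos φ·ΔZ = −(-0.681438)(0.469273)(570.6) − (-0.681438)(-0.883053)(-364.7) + (0.731876)(284.7) = 610.29 m.
1° of latitude spans 111200 m, so Δφ = 610.29 / 111200 × 3600 = 19.758″.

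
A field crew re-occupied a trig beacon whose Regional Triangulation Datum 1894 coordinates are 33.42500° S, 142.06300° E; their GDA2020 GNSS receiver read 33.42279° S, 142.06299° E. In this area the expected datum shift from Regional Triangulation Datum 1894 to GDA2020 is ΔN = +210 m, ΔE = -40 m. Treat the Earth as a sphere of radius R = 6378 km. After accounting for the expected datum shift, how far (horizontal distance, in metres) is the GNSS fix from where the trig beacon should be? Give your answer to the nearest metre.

53 m

Observed coordinate differences: Δφ = +0.00221°, Δλ = -0.00001°.
Converting to metres (1° lat = 111317 m, cos φ = 0.834608): observed ΔN = 246.0 m, observed ΔE = -0.9 m.
Subtracting the expected shift leaves a residual of 246.0 − (210) = 36.0 m north and -0.9 − (-40) = 39.1 m east.
Residual distance = √(36.0² + 39.1²) = 53.1 m.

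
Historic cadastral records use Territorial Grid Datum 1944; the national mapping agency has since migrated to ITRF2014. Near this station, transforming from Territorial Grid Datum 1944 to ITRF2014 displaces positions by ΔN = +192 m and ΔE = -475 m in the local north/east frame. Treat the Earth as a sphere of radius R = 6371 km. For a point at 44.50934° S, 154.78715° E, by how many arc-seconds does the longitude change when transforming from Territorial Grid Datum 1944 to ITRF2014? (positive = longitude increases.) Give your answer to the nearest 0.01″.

Δλ = -21.56″

At latitude -44.50934°, cos φ = 0.713136.
One radian of longitude at latitude φ spans R cos φ, so Δλ = ΔE / (R cos φ) = -475.0 / (6371000 × 0.713136) = -1.0455e-04 rad = -21.564″.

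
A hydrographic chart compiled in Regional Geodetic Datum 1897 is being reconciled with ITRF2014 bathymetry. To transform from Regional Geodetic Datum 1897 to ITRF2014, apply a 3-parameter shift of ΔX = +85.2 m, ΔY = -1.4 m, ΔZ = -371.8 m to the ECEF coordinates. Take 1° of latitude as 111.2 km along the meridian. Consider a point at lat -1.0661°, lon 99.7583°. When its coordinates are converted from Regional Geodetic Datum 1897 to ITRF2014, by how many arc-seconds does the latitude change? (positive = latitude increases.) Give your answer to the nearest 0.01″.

Δφ = -12.04″

sin φ = -0.018606, cos φ = 0.999827, sin λ = 0.985532, cos λ = -0.169492.
North component: ΔN = −sin φ cos λ·ΔX − sin φ sin λ·ΔY + cos φ·ΔZ = −(-0.018606)(-0.169492)(85.2) − (-0.018606)(0.985532)(-1.4) + (0.999827)(-371.8) = -372.03 m.
1° of latitude spans 111200 m, so Δφ = -372.03 / 111200 × 3600 = -12.044″.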